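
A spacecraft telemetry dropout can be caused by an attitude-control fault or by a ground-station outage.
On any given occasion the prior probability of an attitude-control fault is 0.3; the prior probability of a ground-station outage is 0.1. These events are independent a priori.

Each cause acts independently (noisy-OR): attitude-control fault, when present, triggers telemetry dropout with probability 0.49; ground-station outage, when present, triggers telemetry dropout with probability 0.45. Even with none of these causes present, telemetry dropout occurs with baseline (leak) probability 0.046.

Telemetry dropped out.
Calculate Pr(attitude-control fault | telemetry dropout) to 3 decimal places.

Pr(attitude-control fault | telemetry dropout) ≈ 0.721

Under noisy-OR, P(telemetry dropout | causes) = 1 − (1−0.046)·∏(1−qᵢ) over the active causes.
Sum P(telemetry dropout|·) weighted by the priors over the 4 (attitude-control fault, ground-station outage) configurations:
  P(telemetry dropout) = 0.046×0.7×0.9 + 0.4753×0.7×0.1 + 0.51346×0.3×0.9 + 0.732403×0.3×0.1
        = 0.028980 + 0.033271 + 0.138634 + 0.021972 = 0.222857
Keeping only the attitude-control fault-present terms gives 0.160606, so
  P(attitude-control fault | telemetry dropout) = 0.160606 / 0.222857 ≈ 0.721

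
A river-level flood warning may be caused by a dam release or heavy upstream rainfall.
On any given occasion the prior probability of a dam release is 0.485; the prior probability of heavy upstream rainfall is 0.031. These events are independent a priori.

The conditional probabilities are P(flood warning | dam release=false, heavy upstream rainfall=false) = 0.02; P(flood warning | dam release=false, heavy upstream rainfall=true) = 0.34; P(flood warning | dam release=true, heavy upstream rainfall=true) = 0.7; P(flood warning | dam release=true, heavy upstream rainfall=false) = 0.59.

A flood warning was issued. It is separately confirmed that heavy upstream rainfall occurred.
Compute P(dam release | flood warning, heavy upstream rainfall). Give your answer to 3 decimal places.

P(dam release | flood warning, heavy upstream rainfall) ≈ 0.660

Numerator (weight on configurations with dam release): 0.7×0.485 = 0.339500
The normalizing constant is 0.34×0.515 + 0.7×0.485 = 0.514600
Posterior = 0.339500 / 0.514600 ≈ 0.660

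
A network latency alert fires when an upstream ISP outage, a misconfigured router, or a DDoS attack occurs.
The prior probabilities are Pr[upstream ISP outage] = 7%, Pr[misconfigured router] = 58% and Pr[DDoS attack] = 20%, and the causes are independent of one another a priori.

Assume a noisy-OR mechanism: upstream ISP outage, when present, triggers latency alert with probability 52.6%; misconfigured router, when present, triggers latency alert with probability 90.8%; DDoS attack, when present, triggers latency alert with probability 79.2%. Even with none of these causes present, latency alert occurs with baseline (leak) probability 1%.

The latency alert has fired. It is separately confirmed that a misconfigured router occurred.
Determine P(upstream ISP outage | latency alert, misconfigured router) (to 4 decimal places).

P(upstream ISP outage | latency alert, misconfigured router) ≈ 0.0728

Under noisy-OR, P(latency alert | causes) = 1 − (1−0.01)·∏(1−qᵢ) over the active causes.
Sum P(latency alert|·) weighted by the priors over the 4 (upstream ISP outage, DDoS attack) configurations:
  P(latency alert | misconfigured router) = 0.90892*0.93*0.8 + 0.981055*0.93*0.2 + 0.956828*0.07*0.8 + 0.99102*0.07*0.2
        = 0.676236 + 0.182476 + 0.053582 + 0.013874 = 0.926168
Configurations with upstream ISP outage contribute 0.067456, so
  P(upstream ISP outage | latency alert, misconfigured router) = 0.067456 / 0.926168 ≈ 0.0728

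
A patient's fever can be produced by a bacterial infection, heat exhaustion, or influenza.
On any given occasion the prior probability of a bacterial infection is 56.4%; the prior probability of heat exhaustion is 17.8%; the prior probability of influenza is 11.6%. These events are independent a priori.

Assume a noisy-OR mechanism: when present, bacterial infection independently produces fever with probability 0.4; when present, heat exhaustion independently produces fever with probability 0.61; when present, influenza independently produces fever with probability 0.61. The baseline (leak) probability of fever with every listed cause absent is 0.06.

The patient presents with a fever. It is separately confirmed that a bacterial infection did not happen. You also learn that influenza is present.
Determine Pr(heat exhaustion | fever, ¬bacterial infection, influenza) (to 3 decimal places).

Pr(heat exhaustion | fever, ¬bacterial infection, influenza) ≈ 0.227

Under noisy-OR, P(fever | causes) = 1 − (1−0.06)·∏(1−qᵢ) over the active causes.
Sum P(fever|·) weighted by the priors over both values of heat exhaustion:
  P(fever | ¬bacterial infection, influenza) = 0.6334·0.822 + 0.857026·0.178
        = 0.520655 + 0.152551 = 0.673206
Configurations with heat exhaustion contribute 0.152551, so
  P(heat exhaustion | fever, ¬bacterial infection, influenza) = 0.152551 / 0.673206 ≈ 0.227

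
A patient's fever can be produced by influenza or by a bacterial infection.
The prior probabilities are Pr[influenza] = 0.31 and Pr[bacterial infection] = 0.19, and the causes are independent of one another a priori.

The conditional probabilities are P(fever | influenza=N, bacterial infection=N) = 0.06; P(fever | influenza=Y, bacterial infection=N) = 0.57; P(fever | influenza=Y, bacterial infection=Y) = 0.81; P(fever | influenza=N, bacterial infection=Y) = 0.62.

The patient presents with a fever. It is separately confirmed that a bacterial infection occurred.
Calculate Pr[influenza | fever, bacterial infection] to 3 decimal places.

Pr[influenza | fever, bacterial infection] ≈ 0.370

Numerator (weight on configurations with influenza): 0.81·0.31 = 0.251100
Normalizer over all consistent configurations: 0.62·0.69 + 0.81·0.31 = 0.678900
P(influenza | fever, bacterial infection) = 0.251100/0.678900 ≈ 0.370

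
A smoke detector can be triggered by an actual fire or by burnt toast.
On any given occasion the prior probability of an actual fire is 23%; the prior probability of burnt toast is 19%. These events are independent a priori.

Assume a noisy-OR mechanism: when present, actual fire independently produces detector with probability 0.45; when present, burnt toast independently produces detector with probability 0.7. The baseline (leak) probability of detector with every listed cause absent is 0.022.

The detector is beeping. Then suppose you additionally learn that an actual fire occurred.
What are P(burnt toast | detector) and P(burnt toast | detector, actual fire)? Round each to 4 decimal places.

Under noisy-OR, P(detector | causes) = 1 − (1−0.022)·∏(1−qᵢ) over the active causes.
Weight on burnt toast=true, given the evidence: 0.103376 + 0.036648 = 0.140024
The normalizing constant is 0.022*0.77*0.81 + 0.7066*0.77*0.19 + 0.4621*0.23*0.81 + 0.83863*0.23*0.19 = 0.239834
P(burnt toast | detector) = 0.140024/0.239834 ≈ 0.5838

With the extra evidence:
Weight on burnt toast=true, given the evidence: 0.83863×0.19 = 0.159340
The normalizing constant is 0.4621×0.81 + 0.83863×0.19 = 0.533641
Posterior = 0.159340 / 0.533641 ≈ 0.2986
This is intercausal reasoning (explaining away): once actual fire accounts for the detector, burnt toast becomes less likely.

P(burnt toast | detector) ≈ 0.5838; P(burnt toast | detector, actual fire) ≈ 0.2986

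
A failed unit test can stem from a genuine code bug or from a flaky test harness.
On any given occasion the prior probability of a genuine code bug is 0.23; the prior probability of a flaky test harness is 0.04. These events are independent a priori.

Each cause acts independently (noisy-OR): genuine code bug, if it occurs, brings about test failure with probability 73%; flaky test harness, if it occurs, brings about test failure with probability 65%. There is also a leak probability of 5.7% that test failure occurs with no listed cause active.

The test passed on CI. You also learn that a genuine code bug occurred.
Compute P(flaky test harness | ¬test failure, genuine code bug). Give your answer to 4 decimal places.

Under noisy-OR, P(test failure | causes) = 1 − (1−0.057)·∏(1−qᵢ) over the active causes.
Enumerate both values of flaky test harness and weight by the priors:
  P(¬test failure | genuine code bug) = 0.25461·0.96 + 0.089113·0.04
        = 0.244426 + 0.003565 = 0.247991
Keeping only the flaky test harness-present terms gives 0.003565, so
  P(flaky test harness | ¬test failure, genuine code bug) = 0.003565 / 0.247991 ≈ 0.0144

P(flaky test harness | ¬test failure, genuine code bug) ≈ 0.0144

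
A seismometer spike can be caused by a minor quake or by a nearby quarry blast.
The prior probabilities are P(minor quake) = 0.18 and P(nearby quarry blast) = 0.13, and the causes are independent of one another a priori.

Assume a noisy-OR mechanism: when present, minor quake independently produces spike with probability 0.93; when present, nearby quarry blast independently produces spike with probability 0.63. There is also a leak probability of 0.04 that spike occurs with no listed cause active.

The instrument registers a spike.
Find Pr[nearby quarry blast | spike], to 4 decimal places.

Pr[nearby quarry blast | spike] ≈ 0.3440

Under noisy-OR, P(spike | causes) = 1 − (1−0.04)·∏(1−qᵢ) over the active causes.
Weight on nearby quarry blast=true, given the evidence: 0.068736 + 0.022818 = 0.091554
Normalizer over all consistent configurations: 0.04*0.82*0.87 + 0.6448*0.82*0.13 + 0.9328*0.18*0.87 + 0.975136*0.18*0.13 = 0.266166
Posterior = 0.091554 / 0.266166 ≈ 0.3440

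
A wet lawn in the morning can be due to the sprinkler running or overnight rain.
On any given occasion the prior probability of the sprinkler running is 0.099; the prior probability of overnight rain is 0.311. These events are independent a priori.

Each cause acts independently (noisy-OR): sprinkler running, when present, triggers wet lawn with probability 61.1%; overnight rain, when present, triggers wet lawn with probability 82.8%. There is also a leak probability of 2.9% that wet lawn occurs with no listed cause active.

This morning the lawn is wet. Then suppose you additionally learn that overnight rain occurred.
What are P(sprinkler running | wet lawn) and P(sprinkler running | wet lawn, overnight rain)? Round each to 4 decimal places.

Under noisy-OR, P(wet lawn | causes) = 1 − (1−0.029)·∏(1−qᵢ) over the active causes.
For the numerator, keep only sprinkler running=true terms: 0.042446 + 0.028789 = 0.071235
The normalizing constant is 0.029×0.901×0.689 + 0.832988×0.901×0.311 + 0.622281×0.099×0.689 + 0.935032×0.099×0.311 = 0.322650
Posterior = 0.071235 / 0.322650 ≈ 0.2208

Now condition on the additional information:
Sum P(wet lawn|·) weighted by the priors over both values of sprinkler running:
  P(wet lawn | overnight rain) = 0.832988·0.901 + 0.935032·0.099
        = 0.750522 + 0.092568 = 0.843090
Configurations with sprinkler running contribute 0.092568, so
  P(sprinkler running | wet lawn, overnight rain) = 0.092568 / 0.843090 ≈ 0.1098
The drop from 0.2208 to 0.1098 is the explaining-away (discounting) effect.

P(sprinkler running | wet lawn) ≈ 0.2208; P(sprinkler running | wet lawn, overnight rain) ≈ 0.1098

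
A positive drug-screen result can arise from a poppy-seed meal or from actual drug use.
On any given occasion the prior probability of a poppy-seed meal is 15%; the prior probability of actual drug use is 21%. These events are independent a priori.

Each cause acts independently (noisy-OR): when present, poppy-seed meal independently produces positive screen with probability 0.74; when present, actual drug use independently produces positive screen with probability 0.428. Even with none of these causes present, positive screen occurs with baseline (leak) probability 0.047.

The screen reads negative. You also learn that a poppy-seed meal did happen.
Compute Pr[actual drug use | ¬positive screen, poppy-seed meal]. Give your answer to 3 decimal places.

Under noisy-OR, P(positive screen | causes) = 1 − (1−0.047)·∏(1−qᵢ) over the active causes.
P(¬positive screen | poppy-seed meal) = 0.24778*0.79 + 0.14173*0.21 = 0.195746 + 0.029763 = 0.225509
Of this, 0.029763 comes from 0.14173*0.21 (the actual drug use=true cases).
P(actual drug use | ¬positive screen, poppy-seed meal) = 0.029763 / 0.225509 ≈ 0.132

Pr[actual drug use | ¬positive screen, poppy-seed meal] ≈ 0.132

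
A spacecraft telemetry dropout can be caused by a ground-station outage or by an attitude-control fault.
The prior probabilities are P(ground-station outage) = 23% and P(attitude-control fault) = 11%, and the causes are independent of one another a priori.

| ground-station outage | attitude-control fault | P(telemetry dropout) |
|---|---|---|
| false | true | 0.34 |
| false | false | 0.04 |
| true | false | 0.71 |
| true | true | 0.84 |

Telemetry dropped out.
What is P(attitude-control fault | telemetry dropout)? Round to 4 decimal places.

Numerator (weight on configurations with attitude-control fault): 0.028798 + 0.021252 = 0.050050
Normalizer over all consistent configurations: 0.04×0.77×0.89 + 0.34×0.77×0.11 + 0.71×0.23×0.89 + 0.84×0.23×0.11 = 0.222799
Posterior = 0.050050 / 0.222799 ≈ 0.2246

P(attitude-control fault | telemetry dropout) ≈ 0.2246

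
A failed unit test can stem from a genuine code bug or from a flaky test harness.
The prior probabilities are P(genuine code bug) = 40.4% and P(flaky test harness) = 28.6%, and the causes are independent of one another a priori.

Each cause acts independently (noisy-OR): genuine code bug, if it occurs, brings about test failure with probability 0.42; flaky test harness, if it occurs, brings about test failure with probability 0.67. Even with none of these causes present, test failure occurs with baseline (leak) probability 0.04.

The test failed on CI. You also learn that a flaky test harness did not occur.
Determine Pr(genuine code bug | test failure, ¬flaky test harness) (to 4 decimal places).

Pr(genuine code bug | test failure, ¬flaky test harness) ≈ 0.8825

Under noisy-OR, P(test failure | causes) = 1 − (1−0.04)·∏(1−qᵢ) over the active causes.
By total probability over both values of genuine code bug:
  P(test failure | ¬flaky test harness) = 0.04*0.596 + 0.4432*0.404
        = 0.023840 + 0.179053 = 0.202893
Keeping only the genuine code bug-present terms gives 0.179053, so
  P(genuine code bug | test failure, ¬flaky test harness) = 0.179053 / 0.202893 ≈ 0.8825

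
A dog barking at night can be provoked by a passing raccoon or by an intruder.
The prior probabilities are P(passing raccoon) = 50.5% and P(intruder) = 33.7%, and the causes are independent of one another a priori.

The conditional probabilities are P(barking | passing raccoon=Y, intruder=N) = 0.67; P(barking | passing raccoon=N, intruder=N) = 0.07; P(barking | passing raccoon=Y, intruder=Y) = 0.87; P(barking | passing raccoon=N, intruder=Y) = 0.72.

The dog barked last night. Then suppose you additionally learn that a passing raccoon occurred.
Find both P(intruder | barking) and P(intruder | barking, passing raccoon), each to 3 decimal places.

P(intruder | barking) ≈ 0.520; P(intruder | barking, passing raccoon) ≈ 0.398

Enumerate the 4 (passing raccoon, intruder) configurations and weight by the priors:
  P(barking) = 0.07·0.495·0.663 + 0.72·0.495·0.337 + 0.67·0.505·0.663 + 0.87·0.505·0.337
        = 0.022973 + 0.120107 + 0.224326 + 0.148061 = 0.515467
The terms with intruder present sum to 0.268168, so
  P(intruder | barking) = 0.268168 / 0.515467 ≈ 0.520

With the extra evidence:
For the numerator, keep only intruder=true terms: 0.87×0.337 = 0.293190
Denominator P(barking | passing raccoon): 0.67×0.663 + 0.87×0.337 = 0.737400
P(intruder | barking, passing raccoon) = 0.293190/0.737400 ≈ 0.398
The drop from 0.520 to 0.398 is the explaining-away (discounting) effect.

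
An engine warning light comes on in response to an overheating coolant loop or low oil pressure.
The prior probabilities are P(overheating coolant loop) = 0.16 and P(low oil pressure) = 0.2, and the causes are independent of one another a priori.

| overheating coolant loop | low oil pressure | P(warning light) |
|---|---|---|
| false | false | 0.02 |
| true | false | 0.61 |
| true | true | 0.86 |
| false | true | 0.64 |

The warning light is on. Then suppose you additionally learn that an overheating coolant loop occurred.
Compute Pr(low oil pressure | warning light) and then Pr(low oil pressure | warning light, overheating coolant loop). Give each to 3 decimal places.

Pr(low oil pressure | warning light) ≈ 0.596; Pr(low oil pressure | warning light, overheating coolant loop) ≈ 0.261

For the numerator, keep only low oil pressure=true terms: 0.107520 + 0.027520 = 0.135040
Denominator P(warning light): 0.02*0.84*0.8 + 0.64*0.84*0.2 + 0.61*0.16*0.8 + 0.86*0.16*0.2 = 0.226560
P(low oil pressure | warning light) = 0.135040/0.226560 ≈ 0.596

Now condition on the additional information:
Weight on low oil pressure=true, given the evidence: 0.86·0.2 = 0.172000
Denominator P(warning light | overheating coolant loop): 0.61·0.8 + 0.86·0.2 = 0.660000
Posterior = 0.172000 / 0.660000 ≈ 0.261
Conditioning on overheating coolant loop lowers the posterior on low oil pressure: the classic explaining-away effect in a common-effect structure.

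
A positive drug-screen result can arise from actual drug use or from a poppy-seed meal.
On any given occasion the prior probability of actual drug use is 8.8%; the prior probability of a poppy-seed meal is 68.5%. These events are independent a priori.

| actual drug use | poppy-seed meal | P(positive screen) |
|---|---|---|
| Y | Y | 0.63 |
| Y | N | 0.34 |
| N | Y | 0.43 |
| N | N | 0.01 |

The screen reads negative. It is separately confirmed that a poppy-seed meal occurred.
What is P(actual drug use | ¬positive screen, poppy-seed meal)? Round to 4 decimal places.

P(actual drug use | ¬positive screen, poppy-seed meal) ≈ 0.0589

Weight on actual drug use=true, given the evidence: 0.37·0.088 = 0.032560
The normalizing constant is 0.57·0.912 + 0.37·0.088 = 0.552400
P(actual drug use | ¬positive screen, poppy-seed meal) = 0.032560/0.552400 ≈ 0.0589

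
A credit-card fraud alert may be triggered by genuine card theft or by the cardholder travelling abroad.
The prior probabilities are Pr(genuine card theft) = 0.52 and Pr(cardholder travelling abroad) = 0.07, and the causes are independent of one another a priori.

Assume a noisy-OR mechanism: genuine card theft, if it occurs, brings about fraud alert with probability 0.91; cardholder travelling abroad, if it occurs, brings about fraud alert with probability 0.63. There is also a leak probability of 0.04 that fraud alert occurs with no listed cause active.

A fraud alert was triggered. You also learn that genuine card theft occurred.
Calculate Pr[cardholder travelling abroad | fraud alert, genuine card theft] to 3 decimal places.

Pr[cardholder travelling abroad | fraud alert, genuine card theft] ≈ 0.074

Under noisy-OR, P(fraud alert | causes) = 1 − (1−0.04)·∏(1−qᵢ) over the active causes.
P(fraud alert | genuine card theft) = 0.9136×0.93 + 0.968032×0.07 = 0.849648 + 0.067762 = 0.917410
Restricting to configurations with cardholder travelling abroad present: 0.968032×0.07 = 0.067762.
So P(cardholder travelling abroad | fraud alert, genuine card theft) = 0.067762/0.917410 ≈ 0.074.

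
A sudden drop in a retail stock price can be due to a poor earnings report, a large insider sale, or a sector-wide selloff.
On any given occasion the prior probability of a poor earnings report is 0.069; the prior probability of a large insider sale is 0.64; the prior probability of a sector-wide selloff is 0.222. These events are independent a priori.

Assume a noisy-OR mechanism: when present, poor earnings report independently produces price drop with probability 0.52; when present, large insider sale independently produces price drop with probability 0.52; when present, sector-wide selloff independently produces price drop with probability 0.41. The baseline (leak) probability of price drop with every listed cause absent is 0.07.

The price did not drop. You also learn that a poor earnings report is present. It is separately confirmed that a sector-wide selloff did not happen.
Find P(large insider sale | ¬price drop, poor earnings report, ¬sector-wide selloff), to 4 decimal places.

P(large insider sale | ¬price drop, poor earnings report, ¬sector-wide selloff) ≈ 0.4604

Under noisy-OR, P(price drop | causes) = 1 − (1−0.07)·∏(1−qᵢ) over the active causes.
Sum P(¬price drop|·) weighted by the priors over both values of large insider sale:
  P(¬price drop | poor earnings report, ¬sector-wide selloff) = 0.4464*0.36 + 0.214272*0.64
        = 0.160704 + 0.137134 = 0.297838
The terms with large insider sale present sum to 0.137134, so
  P(large insider sale | ¬price drop, poor earnings report, ¬sector-wide selloff) = 0.137134 / 0.297838 ≈ 0.4604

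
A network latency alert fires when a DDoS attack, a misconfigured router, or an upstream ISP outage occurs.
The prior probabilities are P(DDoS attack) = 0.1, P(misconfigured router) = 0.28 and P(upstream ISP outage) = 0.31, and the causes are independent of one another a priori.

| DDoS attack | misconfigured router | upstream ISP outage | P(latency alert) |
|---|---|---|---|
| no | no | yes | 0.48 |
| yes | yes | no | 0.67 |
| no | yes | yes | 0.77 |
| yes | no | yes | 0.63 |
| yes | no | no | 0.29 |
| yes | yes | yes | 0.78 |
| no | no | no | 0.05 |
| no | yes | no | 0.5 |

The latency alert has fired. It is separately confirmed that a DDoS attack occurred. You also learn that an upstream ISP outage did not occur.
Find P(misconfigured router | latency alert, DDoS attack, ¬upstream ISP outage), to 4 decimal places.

P(misconfigured router | latency alert, DDoS attack, ¬upstream ISP outage) ≈ 0.4733

Sum P(latency alert|·) weighted by the priors over both values of misconfigured router:
  P(latency alert | DDoS attack, ¬upstream ISP outage) = 0.29·0.72 + 0.67·0.28
        = 0.208800 + 0.187600 = 0.396400
The terms with misconfigured router present sum to 0.187600, so
  P(misconfigured router | latency alert, DDoS attack, ¬upstream ISP outage) = 0.187600 / 0.396400 ≈ 0.4733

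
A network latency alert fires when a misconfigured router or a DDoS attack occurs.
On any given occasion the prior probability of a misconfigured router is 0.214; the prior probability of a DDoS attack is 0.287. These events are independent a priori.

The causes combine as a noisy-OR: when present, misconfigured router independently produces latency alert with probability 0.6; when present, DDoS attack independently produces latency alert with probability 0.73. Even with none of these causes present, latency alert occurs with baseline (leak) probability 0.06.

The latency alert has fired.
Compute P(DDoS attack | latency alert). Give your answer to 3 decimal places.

P(DDoS attack | latency alert) ≈ 0.634

Under noisy-OR, P(latency alert | causes) = 1 − (1−0.06)·∏(1−qᵢ) over the active causes.
By total probability over the 4 (misconfigured router, DDoS attack) configurations:
  P(latency alert) = 0.06*0.786*0.713 + 0.7462*0.786*0.287 + 0.624*0.214*0.713 + 0.89848*0.214*0.287
        = 0.033625 + 0.168329 + 0.095211 + 0.055183 = 0.352348
Keeping only the DDoS attack-present terms gives 0.223512, so
  P(DDoS attack | latency alert) = 0.223512 / 0.352348 ≈ 0.634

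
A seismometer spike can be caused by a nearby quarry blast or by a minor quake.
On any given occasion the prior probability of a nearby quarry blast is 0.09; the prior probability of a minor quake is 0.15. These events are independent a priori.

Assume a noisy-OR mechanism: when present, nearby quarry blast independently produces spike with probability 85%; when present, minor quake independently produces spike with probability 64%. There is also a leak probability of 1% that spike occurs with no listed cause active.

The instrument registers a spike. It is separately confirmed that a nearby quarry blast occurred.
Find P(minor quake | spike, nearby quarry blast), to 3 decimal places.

Under noisy-OR, P(spike | causes) = 1 − (1−0.01)·∏(1−qᵢ) over the active causes.
Weight on minor quake=true, given the evidence: 0.94654·0.15 = 0.141981
Denominator P(spike | nearby quarry blast): 0.8515·0.85 + 0.94654·0.15 = 0.865756
Posterior = 0.141981 / 0.865756 ≈ 0.164

P(minor quake | spike, nearby quarry blast) ≈ 0.164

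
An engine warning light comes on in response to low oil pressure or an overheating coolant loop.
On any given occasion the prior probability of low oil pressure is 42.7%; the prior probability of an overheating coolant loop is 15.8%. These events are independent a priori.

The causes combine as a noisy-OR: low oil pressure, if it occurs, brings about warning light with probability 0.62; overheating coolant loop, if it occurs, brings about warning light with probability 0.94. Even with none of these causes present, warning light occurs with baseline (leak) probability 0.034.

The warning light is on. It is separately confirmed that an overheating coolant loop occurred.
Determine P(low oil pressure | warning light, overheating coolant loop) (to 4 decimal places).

P(low oil pressure | warning light, overheating coolant loop) ≈ 0.4362

Under noisy-OR, P(warning light | causes) = 1 − (1−0.034)·∏(1−qᵢ) over the active causes.
For the numerator, keep only low oil pressure=true terms: 0.977975·0.427 = 0.417595
Normalizer over all consistent configurations: 0.94204·0.573 + 0.977975·0.427 = 0.957384
P(low oil pressure | warning light, overheating coolant loop) = 0.417595/0.957384 ≈ 0.4362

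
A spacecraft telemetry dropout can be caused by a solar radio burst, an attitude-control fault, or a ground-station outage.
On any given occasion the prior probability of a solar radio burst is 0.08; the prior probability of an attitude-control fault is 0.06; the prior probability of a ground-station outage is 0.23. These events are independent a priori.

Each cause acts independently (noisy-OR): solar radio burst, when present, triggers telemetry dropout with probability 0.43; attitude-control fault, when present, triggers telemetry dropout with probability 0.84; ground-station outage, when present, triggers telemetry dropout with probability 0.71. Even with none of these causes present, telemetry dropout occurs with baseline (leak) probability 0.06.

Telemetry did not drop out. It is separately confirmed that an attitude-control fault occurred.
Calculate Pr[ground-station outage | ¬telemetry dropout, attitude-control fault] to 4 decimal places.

Pr[ground-station outage | ¬telemetry dropout, attitude-control fault] ≈ 0.0797

Under noisy-OR, P(telemetry dropout | causes) = 1 − (1−0.06)·∏(1−qᵢ) over the active causes.
For the numerator, keep only ground-station outage=true terms: 0.009229 + 0.000457 = 0.009686
Denominator P(¬telemetry dropout | attitude-control fault): 0.1504×0.92×0.77 + 0.043616×0.92×0.23 + 0.085728×0.08×0.77 + 0.024861×0.08×0.23 = 0.121510
Posterior = 0.009686 / 0.121510 ≈ 0.0797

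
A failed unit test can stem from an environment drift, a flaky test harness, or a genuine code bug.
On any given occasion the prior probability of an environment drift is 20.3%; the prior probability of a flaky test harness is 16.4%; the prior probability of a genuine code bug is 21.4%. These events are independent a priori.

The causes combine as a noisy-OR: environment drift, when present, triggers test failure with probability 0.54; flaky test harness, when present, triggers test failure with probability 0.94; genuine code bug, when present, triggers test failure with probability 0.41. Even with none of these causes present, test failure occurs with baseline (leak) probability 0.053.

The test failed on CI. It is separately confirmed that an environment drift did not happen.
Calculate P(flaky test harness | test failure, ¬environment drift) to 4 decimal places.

P(flaky test harness | test failure, ¬environment drift) ≈ 0.5775

Under noisy-OR, P(test failure | causes) = 1 − (1−0.053)·∏(1−qᵢ) over the active causes.
P(test failure | ¬environment drift) = 0.053*0.836*0.786 + 0.44127*0.836*0.214 + 0.94318*0.164*0.786 + 0.966476*0.164*0.214 = 0.034826 + 0.078945 + 0.121580 + 0.033919 = 0.269270
The flaky test harness-present share is 0.121580 + 0.033919 = 0.155499.
So P(flaky test harness | test failure, ¬environment drift) = 0.155499/0.269270 ≈ 0.5775.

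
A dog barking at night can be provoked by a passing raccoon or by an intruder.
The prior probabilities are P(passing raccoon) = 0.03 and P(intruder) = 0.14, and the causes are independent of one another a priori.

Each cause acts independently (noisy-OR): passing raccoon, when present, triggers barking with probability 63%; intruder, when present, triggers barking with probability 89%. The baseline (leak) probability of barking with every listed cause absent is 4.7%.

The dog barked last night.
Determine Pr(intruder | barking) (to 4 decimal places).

Pr(intruder | barking) ≈ 0.6920

Under noisy-OR, P(barking | causes) = 1 − (1−0.047)·∏(1−qᵢ) over the active causes.
P(barking) = 0.047*0.97*0.86 + 0.89517*0.97*0.14 + 0.64739*0.03*0.86 + 0.961213*0.03*0.14 = 0.039207 + 0.121564 + 0.016703 + 0.004037 = 0.181511
Of this, 0.125601 comes from 0.121564 + 0.004037 (the intruder=true cases).
P(intruder | barking) = 0.125601 / 0.181511 ≈ 0.6920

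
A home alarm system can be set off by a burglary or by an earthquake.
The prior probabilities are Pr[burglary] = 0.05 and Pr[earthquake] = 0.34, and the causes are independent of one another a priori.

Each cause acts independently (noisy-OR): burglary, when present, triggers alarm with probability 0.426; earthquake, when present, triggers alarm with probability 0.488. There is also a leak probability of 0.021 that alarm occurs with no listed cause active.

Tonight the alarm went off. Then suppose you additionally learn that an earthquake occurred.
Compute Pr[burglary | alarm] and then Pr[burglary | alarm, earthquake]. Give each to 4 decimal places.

Under noisy-OR, P(alarm | causes) = 1 − (1−0.021)·∏(1−qᵢ) over the active causes.
By total probability over the 4 (burglary, earthquake) configurations:
  P(alarm) = 0.021*0.95*0.66 + 0.498752*0.95*0.34 + 0.438054*0.05*0.66 + 0.712284*0.05*0.34
        = 0.013167 + 0.161097 + 0.014456 + 0.012109 = 0.200829
The terms with burglary present sum to 0.026565, so
  P(burglary | alarm) = 0.026565 / 0.200829 ≈ 0.1323

Now also conditioning on earthquake=true:
P(alarm | earthquake) = 0.498752×0.95 + 0.712284×0.05 = 0.473814 + 0.035614 = 0.509428
Of this, 0.035614 comes from 0.712284×0.05 (the burglary=true cases).
P(burglary | alarm, earthquake) = 0.035614 / 0.509428 ≈ 0.0699
The drop from 0.1323 to 0.0699 is the explaining-away (discounting) effect.

Pr[burglary | alarm] ≈ 0.1323; Pr[burglary | alarm, earthquake] ≈ 0.0699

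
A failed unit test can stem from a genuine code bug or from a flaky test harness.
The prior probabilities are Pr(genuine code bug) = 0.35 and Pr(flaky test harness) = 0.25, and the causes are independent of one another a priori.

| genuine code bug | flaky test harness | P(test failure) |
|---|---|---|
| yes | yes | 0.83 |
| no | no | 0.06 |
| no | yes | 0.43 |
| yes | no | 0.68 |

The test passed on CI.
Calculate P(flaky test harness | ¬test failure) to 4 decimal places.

Sum P(¬test failure|·) weighted by the priors over the 4 (genuine code bug, flaky test harness) configurations:
  P(¬test failure) = 0.94×0.65×0.75 + 0.57×0.65×0.25 + 0.32×0.35×0.75 + 0.17×0.35×0.25
        = 0.458250 + 0.092625 + 0.084000 + 0.014875 = 0.649750
The terms with flaky test harness present sum to 0.107500, so
  P(flaky test harness | ¬test failure) = 0.107500 / 0.649750 ≈ 0.1654

P(flaky test harness | ¬test failure) ≈ 0.1654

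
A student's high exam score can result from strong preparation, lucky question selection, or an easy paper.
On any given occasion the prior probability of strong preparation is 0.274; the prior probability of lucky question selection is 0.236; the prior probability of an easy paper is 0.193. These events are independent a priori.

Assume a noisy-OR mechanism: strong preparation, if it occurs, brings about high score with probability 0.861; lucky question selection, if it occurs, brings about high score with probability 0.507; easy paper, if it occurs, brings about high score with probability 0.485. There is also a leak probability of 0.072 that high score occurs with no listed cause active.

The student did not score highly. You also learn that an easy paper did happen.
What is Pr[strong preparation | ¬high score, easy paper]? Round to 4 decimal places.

Pr[strong preparation | ¬high score, easy paper] ≈ 0.0498

Under noisy-OR, P(high score | causes) = 1 − (1−0.072)·∏(1−qᵢ) over the active causes.
P(¬high score | easy paper) = 0.47792*0.726*0.764 + 0.235615*0.726*0.236 + 0.066431*0.274*0.764 + 0.03275*0.274*0.236 = 0.265085 + 0.040369 + 0.013906 + 0.002118 = 0.321478
The strong preparation-present share is 0.013906 + 0.002118 = 0.016024.
Hence the posterior is 0.016024/0.321478 ≈ 0.0498.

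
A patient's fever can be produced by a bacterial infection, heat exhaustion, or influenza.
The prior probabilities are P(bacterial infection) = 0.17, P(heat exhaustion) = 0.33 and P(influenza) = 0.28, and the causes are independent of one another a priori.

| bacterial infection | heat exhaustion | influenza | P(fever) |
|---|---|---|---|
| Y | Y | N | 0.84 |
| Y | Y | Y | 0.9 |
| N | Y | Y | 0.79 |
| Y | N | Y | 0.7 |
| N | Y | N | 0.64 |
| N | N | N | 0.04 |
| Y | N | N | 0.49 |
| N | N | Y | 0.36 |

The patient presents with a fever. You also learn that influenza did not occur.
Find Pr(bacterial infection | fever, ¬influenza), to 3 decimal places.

Pr(bacterial infection | fever, ¬influenza) ≈ 0.343

Sum P(fever|·) weighted by the priors over the 4 (bacterial infection, heat exhaustion) configurations:
  P(fever | ¬influenza) = 0.04×0.83×0.67 + 0.64×0.83×0.33 + 0.49×0.17×0.67 + 0.84×0.17×0.33
        = 0.022244 + 0.175296 + 0.055811 + 0.047124 = 0.300475
The terms with bacterial infection present sum to 0.102935, so
  P(bacterial infection | fever, ¬influenza) = 0.102935 / 0.300475 ≈ 0.343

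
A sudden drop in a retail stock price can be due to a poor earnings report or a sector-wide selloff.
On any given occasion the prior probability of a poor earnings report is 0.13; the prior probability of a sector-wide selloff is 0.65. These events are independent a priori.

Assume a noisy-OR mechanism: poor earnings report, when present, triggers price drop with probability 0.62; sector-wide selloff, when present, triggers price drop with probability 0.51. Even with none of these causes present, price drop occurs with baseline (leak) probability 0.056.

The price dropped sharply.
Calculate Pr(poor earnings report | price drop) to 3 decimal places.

Under noisy-OR, P(price drop | causes) = 1 − (1−0.056)·∏(1−qᵢ) over the active causes.
Sum P(price drop|·) weighted by the priors over the 4 (poor earnings report, sector-wide selloff) configurations:
  P(price drop) = 0.056*0.87*0.35 + 0.53744*0.87*0.65 + 0.64128*0.13*0.35 + 0.824227*0.13*0.65
        = 0.017052 + 0.303922 + 0.029178 + 0.069647 = 0.419799
Configurations with poor earnings report contribute 0.098825, so
  P(poor earnings report | price drop) = 0.098825 / 0.419799 ≈ 0.235

Pr(poor earnings report | price drop) ≈ 0.235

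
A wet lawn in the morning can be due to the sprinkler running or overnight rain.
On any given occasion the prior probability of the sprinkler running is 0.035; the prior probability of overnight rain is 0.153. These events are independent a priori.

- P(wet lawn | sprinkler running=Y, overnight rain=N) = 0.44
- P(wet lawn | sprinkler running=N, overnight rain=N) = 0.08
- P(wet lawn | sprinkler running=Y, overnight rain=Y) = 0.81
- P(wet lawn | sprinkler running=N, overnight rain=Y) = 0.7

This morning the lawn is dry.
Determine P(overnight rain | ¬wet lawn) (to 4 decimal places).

P(overnight rain | ¬wet lawn) ≈ 0.0557

P(¬wet lawn) = 0.92×0.965×0.847 + 0.3×0.965×0.153 + 0.56×0.035×0.847 + 0.19×0.035×0.153 = 0.751967 + 0.044293 + 0.016601 + 0.001017 = 0.813878
The overnight rain-present share is 0.044293 + 0.001017 = 0.045310.
So P(overnight rain | ¬wet lawn) = 0.045310/0.813878 ≈ 0.0557.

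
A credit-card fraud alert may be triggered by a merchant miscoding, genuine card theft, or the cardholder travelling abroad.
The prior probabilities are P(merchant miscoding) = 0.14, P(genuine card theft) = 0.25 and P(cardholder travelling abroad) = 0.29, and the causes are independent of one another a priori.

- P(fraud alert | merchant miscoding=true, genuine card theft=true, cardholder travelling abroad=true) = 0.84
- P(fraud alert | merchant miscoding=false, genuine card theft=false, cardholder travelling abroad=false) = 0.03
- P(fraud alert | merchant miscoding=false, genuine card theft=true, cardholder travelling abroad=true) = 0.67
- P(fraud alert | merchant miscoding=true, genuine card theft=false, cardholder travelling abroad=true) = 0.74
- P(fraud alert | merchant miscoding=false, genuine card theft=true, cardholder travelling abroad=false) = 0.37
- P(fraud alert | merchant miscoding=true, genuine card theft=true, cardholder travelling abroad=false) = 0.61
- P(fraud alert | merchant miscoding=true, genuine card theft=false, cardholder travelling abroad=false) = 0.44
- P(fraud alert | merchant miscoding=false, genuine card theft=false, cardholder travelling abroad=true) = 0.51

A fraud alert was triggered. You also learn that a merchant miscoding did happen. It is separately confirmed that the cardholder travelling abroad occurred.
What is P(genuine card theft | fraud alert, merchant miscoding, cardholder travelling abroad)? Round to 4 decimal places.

P(fraud alert | merchant miscoding, cardholder travelling abroad) = 0.74·0.75 + 0.84·0.25 = 0.555000 + 0.210000 = 0.765000
Of this, 0.210000 comes from 0.84·0.25 (the genuine card theft=true cases).
P(genuine card theft | fraud alert, merchant miscoding, cardholder travelling abroad) = 0.210000 / 0.765000 ≈ 0.2745

P(genuine card theft | fraud alert, merchant miscoding, cardholder travelling abroad) ≈ 0.2745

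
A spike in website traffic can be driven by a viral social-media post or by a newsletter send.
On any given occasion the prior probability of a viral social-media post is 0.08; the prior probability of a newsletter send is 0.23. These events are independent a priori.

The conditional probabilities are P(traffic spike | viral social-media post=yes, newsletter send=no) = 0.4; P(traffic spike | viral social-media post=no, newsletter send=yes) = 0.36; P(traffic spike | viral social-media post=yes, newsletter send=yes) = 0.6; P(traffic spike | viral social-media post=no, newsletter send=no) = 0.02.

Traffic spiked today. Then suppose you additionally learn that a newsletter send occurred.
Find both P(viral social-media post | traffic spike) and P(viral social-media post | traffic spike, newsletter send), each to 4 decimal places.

P(viral social-media post | traffic spike) ≈ 0.2831; P(viral social-media post | traffic spike, newsletter send) ≈ 0.1266

P(traffic spike) = 0.02×0.92×0.77 + 0.36×0.92×0.23 + 0.4×0.08×0.77 + 0.6×0.08×0.23 = 0.014168 + 0.076176 + 0.024640 + 0.011040 = 0.126024
The viral social-media post-present share is 0.024640 + 0.011040 = 0.035680.
Hence the posterior is 0.035680/0.126024 ≈ 0.2831.

Now condition on the additional information:
P(traffic spike | newsletter send) = 0.36*0.92 + 0.6*0.08 = 0.331200 + 0.048000 = 0.379200
Restricting to configurations with viral social-media post present: 0.6*0.08 = 0.048000.
Hence the posterior is 0.048000/0.379200 ≈ 0.1266.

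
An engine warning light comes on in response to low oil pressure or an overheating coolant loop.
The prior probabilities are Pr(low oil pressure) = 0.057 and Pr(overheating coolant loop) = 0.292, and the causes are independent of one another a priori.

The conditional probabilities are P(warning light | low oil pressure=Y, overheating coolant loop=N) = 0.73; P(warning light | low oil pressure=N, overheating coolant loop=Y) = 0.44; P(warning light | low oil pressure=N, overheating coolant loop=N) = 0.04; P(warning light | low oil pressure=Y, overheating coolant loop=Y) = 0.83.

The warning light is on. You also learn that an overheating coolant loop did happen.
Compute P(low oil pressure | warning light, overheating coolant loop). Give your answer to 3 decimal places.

By total probability over both values of low oil pressure:
  P(warning light | overheating coolant loop) = 0.44×0.943 + 0.83×0.057
        = 0.414920 + 0.047310 = 0.462230
The terms with low oil pressure present sum to 0.047310, so
  P(low oil pressure | warning light, overheating coolant loop) = 0.047310 / 0.462230 ≈ 0.102

P(low oil pressure | warning light, overheating coolant loop) ≈ 0.102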